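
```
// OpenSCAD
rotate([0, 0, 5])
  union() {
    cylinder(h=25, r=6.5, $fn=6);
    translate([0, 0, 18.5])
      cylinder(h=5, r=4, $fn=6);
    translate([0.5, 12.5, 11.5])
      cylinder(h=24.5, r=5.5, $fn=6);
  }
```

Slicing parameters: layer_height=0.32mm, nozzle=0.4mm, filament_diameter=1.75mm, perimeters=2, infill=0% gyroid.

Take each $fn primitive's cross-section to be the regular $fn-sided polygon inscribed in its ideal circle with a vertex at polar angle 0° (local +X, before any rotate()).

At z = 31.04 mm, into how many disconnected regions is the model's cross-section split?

At z = 31.04 mm: the cylinder does not reach this height (z outside [0, 25]); the cylinder is absent (z outside [18.5, 23.5]); the r=5.5 cylinder at (0.5, 12.5) gives a regular 6-gon of circumradius 5.5 (constant along its height); Taking the union: only the r=5.5 cylinder at (0.5, 12.5) is present, so the union is just that shape — 1 connected region; (whole slice rotated 5° about Z — lengths, areas and connectivity unchanged). The result has 1 disconnected region.

1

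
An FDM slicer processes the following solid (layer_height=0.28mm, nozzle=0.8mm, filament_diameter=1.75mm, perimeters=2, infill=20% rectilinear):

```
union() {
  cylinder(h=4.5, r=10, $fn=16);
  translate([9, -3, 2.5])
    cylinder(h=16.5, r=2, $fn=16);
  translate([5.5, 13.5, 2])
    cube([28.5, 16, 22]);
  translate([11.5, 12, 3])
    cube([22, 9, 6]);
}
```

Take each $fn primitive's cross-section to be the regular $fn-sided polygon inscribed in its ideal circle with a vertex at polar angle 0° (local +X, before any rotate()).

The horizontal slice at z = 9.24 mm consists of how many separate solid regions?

At z = 9.24 mm: the cylinder does not reach this height (z outside [0, 4.5]); the cylinder at (9, -3): section is a regular 16-gon, circumradius r=2; the cube at (5.5, 13.5) (footprint 28.5×16) is included at this height; the cube at (11.5, 12) does not reach this height (z outside [3, 9]); Taking the union: the 2 present regions are separate (no shared area or edge), so areas and boundary lengths simply add and each stays a separate island — 2 connected regions. The result has 2 disconnected regions.

2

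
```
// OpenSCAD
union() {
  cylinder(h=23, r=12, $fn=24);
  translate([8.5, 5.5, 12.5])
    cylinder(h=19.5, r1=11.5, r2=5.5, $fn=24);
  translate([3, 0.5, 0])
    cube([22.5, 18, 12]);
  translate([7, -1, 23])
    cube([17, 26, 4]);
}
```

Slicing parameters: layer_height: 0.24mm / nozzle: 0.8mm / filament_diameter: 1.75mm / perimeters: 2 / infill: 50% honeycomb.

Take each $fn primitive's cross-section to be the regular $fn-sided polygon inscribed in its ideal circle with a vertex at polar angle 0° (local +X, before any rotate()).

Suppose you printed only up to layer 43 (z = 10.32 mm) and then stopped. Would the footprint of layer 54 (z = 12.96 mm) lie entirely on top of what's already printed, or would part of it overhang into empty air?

part overhangs

Compare the two slices. At z = 10.32: the cylinder: section is a regular 24-gon, circumradius r=12 (area = (24/2)·12.000²·sin(360°/24) = 447.24 mm²); the cone at (8.5, 5.5) is not intersected at this z (z outside [12.5, 32]); the 22.5×18 cube at (3, 0.5) contributes its full rectangle (area 405.00 mm²); the cube at (7, -1) does not reach this height (z outside [23, 27]); Combining (union): the regions partially overlap — summed areas 852.24 mm² minus the doubly-counted overlap 71.92 mm² gives 780.32 mm² — area = 780.32 mm². At z = 12.96: the cylinder: section is a regular 24-gon, circumradius r=12 (area = (24/2)·12.000²·sin(360°/24) = 447.24 mm²); the cone at (8.5, 5.5) contributes a regular 24-gon of circumradius 11.358 (interpolated between r1=11.5 and r2=5.5 at t=0.024) (area = (24/2)·11.358²·sin(360°/24) = 400.70 mm²); the cube at (3, 0.5) is not intersected at this z (z outside [0, 12]); the cube at (7, -1) does not reach this height (z outside [23, 27]); Merging all regions: the regions partially overlap — summed areas 847.94 mm² minus the doubly-counted overlap 196.00 mm² gives 651.94 mm² — area = 651.94 mm². Checking containment: at z = 12.96 the cross-section extends beyond the z = 10.32 cross-section by about 34.84 mm².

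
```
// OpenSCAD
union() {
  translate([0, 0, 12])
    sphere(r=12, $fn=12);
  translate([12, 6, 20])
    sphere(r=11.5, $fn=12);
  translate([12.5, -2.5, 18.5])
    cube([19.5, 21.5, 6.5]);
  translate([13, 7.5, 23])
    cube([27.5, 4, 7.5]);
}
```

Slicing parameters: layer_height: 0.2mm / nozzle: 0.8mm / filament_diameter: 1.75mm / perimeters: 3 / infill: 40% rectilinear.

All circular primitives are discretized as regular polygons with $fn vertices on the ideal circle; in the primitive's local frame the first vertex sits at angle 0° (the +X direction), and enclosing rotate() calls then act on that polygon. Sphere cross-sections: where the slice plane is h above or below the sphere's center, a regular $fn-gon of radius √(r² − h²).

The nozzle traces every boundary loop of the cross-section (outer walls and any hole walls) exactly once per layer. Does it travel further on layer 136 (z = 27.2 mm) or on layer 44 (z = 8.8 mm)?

Layer 136 (z = 27.2): the sphere does not reach this height (|z−center|=15.200 > r=12); the r=11.5 sphere at (12, 6) slices to a regular 12-gon of circumradius 8.967 (√(r²−h²) with h=7.2 from center) (perimeter = 2·12·8.967·sin(180°/12) = 55.70 mm); the cube at (12.5, -2.5) does not reach this height (z outside [18.5, 25]); the cube at (13, 7.5) (footprint 27.5×4) is included at this height (perimeter 63.00 mm); Taking the union: the regions partially overlap (shared area 27.74 mm²), so the edge portions inside another operand are dropped and the merged outline is re-measured after clipping — boundary = 96.86 mm. So its perimeter = 96.86 mm. Layer 44 (z = 8.8): the sphere: section is a regular 12-gon, circumradius = √(r²−h²) = √(12²−3.2²) = 11.565 (perimeter = 2·12·11.565·sin(180°/12) = 71.84 mm); the sphere at (12, 6): section is a regular 12-gon, circumradius = √(r²−h²) = √(11.5²−11.2²) = 2.610 (perimeter = 2·12·2.610·sin(180°/12) = 16.21 mm); the cube at (12.5, -2.5) is not intersected at this z (z outside [18.5, 25]); the cube at (13, 7.5) does not reach this height (z outside [23, 30.5]); Taking the union: the regions partially overlap (shared area 1.01 mm²), so the edge portions inside another operand are dropped and the merged outline is re-measured after clipping — boundary = 82.58 mm. So its perimeter = 82.58 mm. Layer 136 is larger (96.86 vs 82.58 mm).

layer 136 (z = 27.2 mm)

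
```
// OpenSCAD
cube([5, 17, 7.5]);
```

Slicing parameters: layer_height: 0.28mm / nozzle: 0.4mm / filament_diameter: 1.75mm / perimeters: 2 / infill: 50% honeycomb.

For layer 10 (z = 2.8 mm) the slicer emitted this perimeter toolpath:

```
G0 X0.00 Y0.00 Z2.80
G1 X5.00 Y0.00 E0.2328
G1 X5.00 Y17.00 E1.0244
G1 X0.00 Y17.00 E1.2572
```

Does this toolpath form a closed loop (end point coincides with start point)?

Start point (G0): (0.00, 0.00). End point (last G1): the path does not return to the start — open.

no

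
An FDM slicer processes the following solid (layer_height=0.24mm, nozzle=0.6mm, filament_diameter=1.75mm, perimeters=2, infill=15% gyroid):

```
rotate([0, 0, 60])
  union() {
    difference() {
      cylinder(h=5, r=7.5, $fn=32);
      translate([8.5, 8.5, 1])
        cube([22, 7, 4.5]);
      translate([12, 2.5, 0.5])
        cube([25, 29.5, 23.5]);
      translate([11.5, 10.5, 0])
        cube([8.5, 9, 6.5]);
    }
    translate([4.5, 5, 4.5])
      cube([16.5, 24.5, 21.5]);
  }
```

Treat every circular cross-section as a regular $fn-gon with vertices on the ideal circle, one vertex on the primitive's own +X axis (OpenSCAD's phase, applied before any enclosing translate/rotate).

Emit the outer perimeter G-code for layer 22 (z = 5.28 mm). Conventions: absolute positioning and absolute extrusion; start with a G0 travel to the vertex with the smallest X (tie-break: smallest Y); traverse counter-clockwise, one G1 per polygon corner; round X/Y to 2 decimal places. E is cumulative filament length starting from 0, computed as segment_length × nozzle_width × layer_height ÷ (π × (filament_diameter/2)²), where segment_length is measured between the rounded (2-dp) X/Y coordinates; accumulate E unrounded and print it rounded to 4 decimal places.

G0 X-23.30 Y18.65 Z5.28
G1 X-2.08 Y6.40 E1.4669
G1 X6.17 Y20.69 E2.4548
G1 X-15.05 Y32.94 E3.9216
G1 X-23.30 Y18.65 E4.9095

At z = 5.28 mm: the cylinder does not reach this height (z outside [0, 5]); the 22×7 cube at (8.5, 8.5) contributes its full rectangle; the cube at (12, 2.5) is present — its section is the full 25×29.5 rectangle; the cube at (11.5, 10.5) is present — its section is the full 8.5×9 rectangle; After the difference (first − rest): the first operand is absent here, so nothing remains; the 16.5×24.5 cube at (4.5, 5) contributes its full rectangle; Merging all regions: only the 16.5×24.5 cube at (4.5, 5) is present, so the union is just that shape — 1 connected region; (whole slice rotated 60° about Z — lengths, areas and connectivity unchanged). The outline is a single polygon with 4 vertices. Extrusion per mm of travel: 0.6 × 0.24 / (π × 0.875²) = 0.059868. Accumulating E over each segment gives final E = 4.9095.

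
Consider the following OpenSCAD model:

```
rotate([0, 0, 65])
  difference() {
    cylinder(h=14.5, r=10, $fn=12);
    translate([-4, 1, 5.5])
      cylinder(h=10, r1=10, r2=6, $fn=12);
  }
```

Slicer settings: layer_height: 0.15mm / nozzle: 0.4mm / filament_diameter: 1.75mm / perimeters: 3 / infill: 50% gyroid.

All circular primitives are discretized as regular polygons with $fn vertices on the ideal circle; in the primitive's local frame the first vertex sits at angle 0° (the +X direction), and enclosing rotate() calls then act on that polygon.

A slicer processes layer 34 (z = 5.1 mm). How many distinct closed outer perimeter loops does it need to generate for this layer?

1

At z = 5.1 mm: the r=10 cylinder gives a regular 12-gon of circumradius 10 (constant along its height); the cone at (-4, 1) is absent (z outside [5.5, 15.5]); Taking the first minus the rest: none of the subtracted shapes is present at this height, so the r=10 cylinder is unchanged — 1 connected region; (whole slice rotated 65° about Z — lengths, areas and connectivity unchanged). The result has 1 disconnected region.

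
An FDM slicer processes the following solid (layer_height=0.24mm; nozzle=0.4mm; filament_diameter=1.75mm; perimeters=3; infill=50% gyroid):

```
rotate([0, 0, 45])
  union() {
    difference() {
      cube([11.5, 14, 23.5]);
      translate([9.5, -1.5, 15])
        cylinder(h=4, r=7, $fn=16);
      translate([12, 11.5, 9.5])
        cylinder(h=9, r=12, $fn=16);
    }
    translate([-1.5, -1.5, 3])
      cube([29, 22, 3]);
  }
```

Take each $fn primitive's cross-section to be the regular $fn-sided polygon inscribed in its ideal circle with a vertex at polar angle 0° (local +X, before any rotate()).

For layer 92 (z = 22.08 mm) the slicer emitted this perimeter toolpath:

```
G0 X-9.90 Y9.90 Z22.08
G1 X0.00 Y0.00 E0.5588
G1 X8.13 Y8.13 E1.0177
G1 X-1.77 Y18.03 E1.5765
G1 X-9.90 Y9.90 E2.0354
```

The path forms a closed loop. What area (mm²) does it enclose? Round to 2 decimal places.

Apply the shoelace formula to the sequence of (X, Y) vertices; enclosed area = 160.97 mm².

160.97 mm²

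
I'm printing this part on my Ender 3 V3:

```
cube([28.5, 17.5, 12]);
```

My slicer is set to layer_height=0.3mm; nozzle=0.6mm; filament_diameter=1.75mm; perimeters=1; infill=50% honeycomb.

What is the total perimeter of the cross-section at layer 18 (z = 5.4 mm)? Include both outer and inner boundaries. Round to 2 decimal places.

92.00 mm

At z = 5.4 mm: the cube (footprint 28.5×17.5) is included at this height (perimeter 92.00 mm). Overall, the cross-section is a single solid region. Total boundary length (outer) = 92.00 mm.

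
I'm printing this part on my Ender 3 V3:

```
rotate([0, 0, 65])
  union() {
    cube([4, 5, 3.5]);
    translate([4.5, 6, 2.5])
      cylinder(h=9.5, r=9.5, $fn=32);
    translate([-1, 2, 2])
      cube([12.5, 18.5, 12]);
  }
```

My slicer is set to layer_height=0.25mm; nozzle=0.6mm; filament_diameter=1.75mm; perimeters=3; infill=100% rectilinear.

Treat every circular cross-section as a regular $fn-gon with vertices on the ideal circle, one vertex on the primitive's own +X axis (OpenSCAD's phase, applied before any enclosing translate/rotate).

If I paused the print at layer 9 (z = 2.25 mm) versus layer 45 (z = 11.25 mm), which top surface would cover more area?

Layer 9 (z = 2.25): the cube (footprint 4×5) is included at this height (area 20.00 mm²); the cylinder at (4.5, 6) is not intersected at this z (z outside [2.5, 12]); the cube at (-1, 2) (footprint 12.5×18.5) is included at this height (area 231.25 mm²); Merging all regions: the regions partially overlap — summed areas 251.25 mm² minus the doubly-counted overlap 12.00 mm² gives 239.25 mm² — area = 239.25 mm²; (rotated 65° about Z; rotation is an isometry so areas/perimeters/island counts are preserved). So its area = 239.25 mm². Layer 45 (z = 11.25): the cube is absent (z outside [0, 3.5]); the cylinder at (4.5, 6): section is a regular 32-gon, circumradius r=9.5 (area = (32/2)·9.500²·sin(360°/32) = 281.71 mm²); the 12.5×18.5 cube at (-1, 2) contributes its full rectangle (area 231.25 mm²); Combining (union): the regions partially overlap — summed areas 512.96 mm² minus the doubly-counted overlap 158.61 mm² gives 354.35 mm² — area = 354.35 mm²; (whole slice rotated 65° about Z — lengths, areas and connectivity unchanged). So its area = 354.35 mm². Layer 45 is larger (354.35 vs 239.25 mm²).

layer 45 (z = 11.25 mm)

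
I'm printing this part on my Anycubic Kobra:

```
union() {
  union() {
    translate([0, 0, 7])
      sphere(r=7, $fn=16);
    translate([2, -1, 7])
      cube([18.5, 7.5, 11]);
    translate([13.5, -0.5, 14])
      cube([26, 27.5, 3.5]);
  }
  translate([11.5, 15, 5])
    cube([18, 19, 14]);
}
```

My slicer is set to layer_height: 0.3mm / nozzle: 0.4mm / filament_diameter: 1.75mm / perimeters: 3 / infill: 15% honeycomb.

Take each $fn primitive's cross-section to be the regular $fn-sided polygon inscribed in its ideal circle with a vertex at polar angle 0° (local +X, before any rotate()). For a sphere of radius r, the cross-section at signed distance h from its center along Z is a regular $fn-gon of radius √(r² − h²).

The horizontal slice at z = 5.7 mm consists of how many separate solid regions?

At z = 5.7 mm: the sphere: section is a regular 16-gon, circumradius = √(r²−h²) = √(7²−1.3²) = 6.878; the cube at (2, -1) is absent (z outside [7, 18]); the cube at (13.5, -0.5) does not reach this height (z outside [14, 17.5]); Merging all regions: only the r=7 sphere is present, so the union is just that shape — 1 connected region; the 18×19 cube at (11.5, 15) contributes its full rectangle; Taking the union: the 2 present regions are separate (no shared area or edge), so areas and boundary lengths simply add and each stays a separate island — 2 connected regions. The result has 2 disconnected regions.

2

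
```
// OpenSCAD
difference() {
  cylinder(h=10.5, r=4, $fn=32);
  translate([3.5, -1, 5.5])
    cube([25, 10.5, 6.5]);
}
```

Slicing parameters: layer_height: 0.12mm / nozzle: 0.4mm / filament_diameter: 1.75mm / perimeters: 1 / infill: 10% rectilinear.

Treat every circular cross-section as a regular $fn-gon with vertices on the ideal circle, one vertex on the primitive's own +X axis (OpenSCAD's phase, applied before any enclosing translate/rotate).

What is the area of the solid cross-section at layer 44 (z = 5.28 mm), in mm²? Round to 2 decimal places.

49.94 mm²

At z = 5.28 mm: the r=4 cylinder gives a regular 32-gon of circumradius 4 (constant along its height) (area = (32/2)·4.000²·sin(360°/32) = 49.94 mm²); the cube at (3.5, -1) does not reach this height (z outside [5.5, 12]); Taking the first minus the rest: none of the subtracted shapes is present at this height, so the r=4 cylinder is unchanged — area = 49.94 mm². Overall, the cross-section is a single solid region. Net area = 49.94 mm².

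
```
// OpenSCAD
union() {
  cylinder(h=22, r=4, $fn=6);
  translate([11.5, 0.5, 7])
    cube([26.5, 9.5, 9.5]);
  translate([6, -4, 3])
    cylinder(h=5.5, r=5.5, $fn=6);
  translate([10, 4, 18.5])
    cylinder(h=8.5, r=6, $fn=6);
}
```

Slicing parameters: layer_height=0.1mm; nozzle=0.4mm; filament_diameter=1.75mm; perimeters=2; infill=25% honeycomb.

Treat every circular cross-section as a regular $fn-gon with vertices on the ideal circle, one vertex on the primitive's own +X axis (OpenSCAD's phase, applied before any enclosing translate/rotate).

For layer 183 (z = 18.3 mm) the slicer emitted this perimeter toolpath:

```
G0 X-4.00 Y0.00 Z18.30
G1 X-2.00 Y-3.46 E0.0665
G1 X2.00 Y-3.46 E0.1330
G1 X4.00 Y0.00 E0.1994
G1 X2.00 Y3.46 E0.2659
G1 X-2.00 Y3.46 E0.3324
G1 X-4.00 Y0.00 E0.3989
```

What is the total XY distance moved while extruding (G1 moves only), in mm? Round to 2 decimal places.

Sum the Euclidean lengths of each G1 segment: total = 23.99 mm.

23.99 mm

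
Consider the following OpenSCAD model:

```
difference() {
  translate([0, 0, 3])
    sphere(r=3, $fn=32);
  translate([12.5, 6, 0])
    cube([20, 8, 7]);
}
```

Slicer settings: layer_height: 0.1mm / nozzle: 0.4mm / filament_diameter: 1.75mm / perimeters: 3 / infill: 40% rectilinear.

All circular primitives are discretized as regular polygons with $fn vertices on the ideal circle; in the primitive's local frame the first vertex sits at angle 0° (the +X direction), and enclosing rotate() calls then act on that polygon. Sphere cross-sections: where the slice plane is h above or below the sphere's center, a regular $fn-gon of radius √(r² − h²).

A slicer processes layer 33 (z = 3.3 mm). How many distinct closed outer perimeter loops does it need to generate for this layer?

1

At z = 3.3 mm: the r=3 sphere contributes a regular 32-gon of circumradius √(3²−0.3²) = 2.985; the cube at (12.5, 6) is present — its section is the full 20×8 rectangle; After the difference (first − rest): starting from the r=3 sphere, the 20×8 cube at (12.5, 6) misses the remaining region (no effect) — 1 connected region. The result has 1 disconnected region.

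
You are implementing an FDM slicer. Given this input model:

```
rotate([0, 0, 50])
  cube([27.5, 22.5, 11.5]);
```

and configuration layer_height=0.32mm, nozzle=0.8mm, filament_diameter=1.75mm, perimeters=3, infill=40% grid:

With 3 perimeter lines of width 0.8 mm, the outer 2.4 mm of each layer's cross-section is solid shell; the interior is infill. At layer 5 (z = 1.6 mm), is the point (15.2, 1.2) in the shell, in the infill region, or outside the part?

outside

At z = 1.6 mm: the cube is present — its section is the full 27.5×22.5 rectangle; (rotated 50° about Z; rotation is an isometry so areas/perimeters/island counts are preserved). Overall, the cross-section is a single solid region. Undo the 50° rotation: the query point maps to (10.690, -10.873) in the un-rotated model frame. The nearest boundary edge runs (0.00, 0.00)→(27.50, 0.00); distance from the point to it = 10.87 mm. The point is not inside any of the regions above, so it lies outside the cross-section (10.87 mm from the nearest boundary).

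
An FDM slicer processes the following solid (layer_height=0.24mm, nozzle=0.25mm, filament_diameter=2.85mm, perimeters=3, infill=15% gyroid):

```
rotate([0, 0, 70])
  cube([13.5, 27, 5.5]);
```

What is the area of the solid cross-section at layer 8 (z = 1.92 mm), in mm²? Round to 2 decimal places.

At z = 1.92 mm: the cube (footprint 13.5×27) is included at this height (area 364.50 mm²); (whole slice rotated 70° about Z — lengths, areas and connectivity unchanged). Overall, the cross-section is a single solid region. Net area = 364.50 mm².

364.50 mm²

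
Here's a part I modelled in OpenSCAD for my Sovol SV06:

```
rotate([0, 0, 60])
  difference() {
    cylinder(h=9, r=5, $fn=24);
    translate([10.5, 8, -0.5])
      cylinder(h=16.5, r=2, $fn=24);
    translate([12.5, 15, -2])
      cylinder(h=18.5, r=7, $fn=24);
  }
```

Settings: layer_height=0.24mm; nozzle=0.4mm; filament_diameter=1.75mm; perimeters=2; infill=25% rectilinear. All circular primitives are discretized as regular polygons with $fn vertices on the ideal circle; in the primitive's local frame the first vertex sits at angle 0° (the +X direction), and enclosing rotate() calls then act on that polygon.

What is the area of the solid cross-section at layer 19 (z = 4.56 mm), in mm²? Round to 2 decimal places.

At z = 4.56 mm: the cylinder: section is a regular 24-gon, circumradius r=5 (area = (24/2)·5.000²·sin(360°/24) = 77.65 mm²); the r=2 cylinder at (10.5, 8) gives a regular 24-gon of circumradius 2 (constant along its height) (area = (24/2)·2.000²·sin(360°/24) = 12.42 mm²); the r=7 cylinder at (12.5, 15) contributes a regular 24-gon of circumradius 7 (area = (24/2)·7.000²·sin(360°/24) = 152.19 mm²); Taking the first minus the rest: starting from the r=5 cylinder (77.65 mm²), the r=2 cylinder at (10.5, 8) misses the remaining region (no effect); the r=7 cylinder at (12.5, 15) misses the remaining region (no effect) — area = 77.65 mm²; (whole slice rotated 60° about Z — lengths, areas and connectivity unchanged). Overall, the cross-section is a single solid region. Net area = 77.65 mm².

77.65 mm²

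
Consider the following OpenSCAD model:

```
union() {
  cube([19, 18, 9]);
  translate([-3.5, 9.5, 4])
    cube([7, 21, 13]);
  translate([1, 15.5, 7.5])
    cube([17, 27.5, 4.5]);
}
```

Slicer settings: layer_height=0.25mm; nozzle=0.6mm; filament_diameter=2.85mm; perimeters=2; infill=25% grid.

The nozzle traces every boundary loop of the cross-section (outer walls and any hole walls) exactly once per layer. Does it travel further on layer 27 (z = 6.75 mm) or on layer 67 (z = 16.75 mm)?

Layer 27 (z = 6.75): the 19×18 cube contributes its full rectangle (perimeter 74.00 mm); the cube at (-3.5, 9.5) (footprint 7×21) is included at this height (perimeter 56.00 mm); the cube at (1, 15.5) does not reach this height (z outside [7.5, 12]); Taking the union: the regions partially overlap (shared area 29.75 mm²), so the edge portions inside another operand are dropped and the merged outline is re-measured after clipping — boundary = 106.00 mm. So its perimeter = 106.00 mm. Layer 67 (z = 16.75): the cube does not reach this height (z outside [0, 9]); the 7×21 cube at (-3.5, 9.5) contributes its full rectangle (perimeter 56.00 mm); the cube at (1, 15.5) is absent (z outside [7.5, 12]); Combining (union): only the 7×21 cube at (-3.5, 9.5) is present, so the union is just that shape — boundary = 56.00 mm. So its perimeter = 56.00 mm. Layer 27 is larger (106.00 vs 56.00 mm).

layer 27 (z = 6.75 mm)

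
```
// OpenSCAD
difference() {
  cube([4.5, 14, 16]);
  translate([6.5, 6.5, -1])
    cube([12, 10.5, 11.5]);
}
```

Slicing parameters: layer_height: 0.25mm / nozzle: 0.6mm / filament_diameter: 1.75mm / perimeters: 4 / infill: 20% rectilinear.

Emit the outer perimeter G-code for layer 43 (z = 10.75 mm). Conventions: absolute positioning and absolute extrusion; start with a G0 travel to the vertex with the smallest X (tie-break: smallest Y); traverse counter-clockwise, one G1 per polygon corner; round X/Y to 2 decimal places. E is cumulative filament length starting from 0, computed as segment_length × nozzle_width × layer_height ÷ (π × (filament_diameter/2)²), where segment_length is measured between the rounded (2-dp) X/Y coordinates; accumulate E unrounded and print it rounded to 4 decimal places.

G0 X0.00 Y0.00 Z10.75
G1 X4.50 Y0.00 E0.2806
G1 X4.50 Y14.00 E1.1537
G1 X0.00 Y14.00 E1.4343
G1 X0.00 Y0.00 E2.3074

At z = 10.75 mm: the 4.5×14 cube contributes its full rectangle; the cube at (6.5, 6.5) is not intersected at this z (z outside [-1, 10.5]); Subtracting the remaining from the first: none of the subtracted shapes is present at this height, so the 4.5×14 cube is unchanged — 1 connected region. The outline is a single polygon with 4 vertices. Extrusion per mm of travel: 0.6 × 0.25 / (π × 0.875²) = 0.062363. Accumulating E over each segment gives final E = 2.3074.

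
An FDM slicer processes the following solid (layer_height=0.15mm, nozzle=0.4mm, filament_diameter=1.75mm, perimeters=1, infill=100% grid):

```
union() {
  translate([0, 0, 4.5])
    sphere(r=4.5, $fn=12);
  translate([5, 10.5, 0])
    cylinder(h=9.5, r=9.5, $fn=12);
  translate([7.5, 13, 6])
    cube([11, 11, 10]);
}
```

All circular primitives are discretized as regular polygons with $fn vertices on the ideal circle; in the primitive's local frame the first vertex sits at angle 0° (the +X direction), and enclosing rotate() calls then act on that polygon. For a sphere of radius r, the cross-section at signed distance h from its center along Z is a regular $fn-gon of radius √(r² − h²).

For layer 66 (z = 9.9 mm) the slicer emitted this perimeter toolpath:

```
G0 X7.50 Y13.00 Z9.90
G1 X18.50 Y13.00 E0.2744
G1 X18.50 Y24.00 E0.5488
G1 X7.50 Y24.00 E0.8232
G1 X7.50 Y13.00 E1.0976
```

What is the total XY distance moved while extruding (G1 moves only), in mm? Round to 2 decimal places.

Sum the Euclidean lengths of each G1 segment: total = 44.00 mm.

44.00 mm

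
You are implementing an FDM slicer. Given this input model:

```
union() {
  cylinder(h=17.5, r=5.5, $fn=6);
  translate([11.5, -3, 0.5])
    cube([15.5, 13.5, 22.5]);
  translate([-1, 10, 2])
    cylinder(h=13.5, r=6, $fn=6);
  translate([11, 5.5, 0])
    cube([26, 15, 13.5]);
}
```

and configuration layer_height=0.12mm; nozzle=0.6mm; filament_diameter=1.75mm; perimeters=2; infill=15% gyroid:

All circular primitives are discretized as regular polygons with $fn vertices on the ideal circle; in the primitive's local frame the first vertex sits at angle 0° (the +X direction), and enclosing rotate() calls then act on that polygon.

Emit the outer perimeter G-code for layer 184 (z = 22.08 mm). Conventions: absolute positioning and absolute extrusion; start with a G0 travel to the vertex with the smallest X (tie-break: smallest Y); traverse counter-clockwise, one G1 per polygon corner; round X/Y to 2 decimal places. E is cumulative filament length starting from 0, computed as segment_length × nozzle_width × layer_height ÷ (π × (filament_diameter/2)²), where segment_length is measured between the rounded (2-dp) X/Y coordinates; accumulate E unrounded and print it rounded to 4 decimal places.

G0 X11.50 Y-3.00 Z22.08
G1 X27.00 Y-3.00 E0.4640
G1 X27.00 Y10.50 E0.8681
G1 X11.50 Y10.50 E1.3321
G1 X11.50 Y-3.00 E1.7362

At z = 22.08 mm: the cylinder does not reach this height (z outside [0, 17.5]); the cube at (11.5, -3) (footprint 15.5×13.5) is included at this height; the cylinder at (-1, 10) does not reach this height (z outside [2, 15.5]); the cube at (11, 5.5) is absent (z outside [0, 13.5]); Taking the union: only the 15.5×13.5 cube at (11.5, -3) is present, so the union is just that shape — 1 connected region. The outline is a single polygon with 4 vertices. Extrusion per mm of travel: 0.6 × 0.12 / (π × 0.875²) = 0.029934. Accumulating E over each segment gives final E = 1.7362.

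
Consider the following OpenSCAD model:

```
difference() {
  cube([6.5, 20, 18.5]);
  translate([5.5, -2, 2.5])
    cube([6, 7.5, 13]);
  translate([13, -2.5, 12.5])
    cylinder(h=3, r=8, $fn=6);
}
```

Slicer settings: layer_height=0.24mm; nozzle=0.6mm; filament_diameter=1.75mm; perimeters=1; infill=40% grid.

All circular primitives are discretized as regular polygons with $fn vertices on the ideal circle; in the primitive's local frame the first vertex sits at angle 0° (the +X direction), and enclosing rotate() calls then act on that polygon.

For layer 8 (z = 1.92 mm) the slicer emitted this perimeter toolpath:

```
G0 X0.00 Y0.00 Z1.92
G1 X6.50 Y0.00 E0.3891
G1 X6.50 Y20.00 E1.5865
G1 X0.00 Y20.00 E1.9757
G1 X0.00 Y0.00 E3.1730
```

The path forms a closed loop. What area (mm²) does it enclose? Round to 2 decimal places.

Apply the shoelace formula to the sequence of (X, Y) vertices; enclosed area = 130.00 mm².

130.00 mm²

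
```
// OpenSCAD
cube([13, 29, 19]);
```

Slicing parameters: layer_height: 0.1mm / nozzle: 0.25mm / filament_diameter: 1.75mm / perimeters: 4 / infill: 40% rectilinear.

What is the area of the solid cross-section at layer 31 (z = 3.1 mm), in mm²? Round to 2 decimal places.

377.00 mm²

At z = 3.1 mm: the 13×29 cube contributes its full rectangle (area 377.00 mm²). Overall, the cross-section is a single solid region. Net area = 377.00 mm².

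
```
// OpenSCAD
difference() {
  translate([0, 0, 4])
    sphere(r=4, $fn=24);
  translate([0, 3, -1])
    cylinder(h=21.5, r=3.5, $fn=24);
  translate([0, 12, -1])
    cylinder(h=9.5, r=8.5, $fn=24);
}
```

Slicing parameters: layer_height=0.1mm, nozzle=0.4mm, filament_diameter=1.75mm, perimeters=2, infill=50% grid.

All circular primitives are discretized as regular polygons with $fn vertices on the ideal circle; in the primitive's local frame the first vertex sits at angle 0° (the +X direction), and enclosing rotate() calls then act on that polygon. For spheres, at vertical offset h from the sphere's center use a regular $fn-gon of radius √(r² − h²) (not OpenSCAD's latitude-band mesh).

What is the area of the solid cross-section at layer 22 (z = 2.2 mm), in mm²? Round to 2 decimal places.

21.23 mm²

At z = 2.2 mm: the r=4 sphere contributes a regular 24-gon of circumradius √(4²−1.8²) = 3.572 (area = (24/2)·3.572²·sin(360°/24) = 39.63 mm²); the cylinder at (0, 3): section is a regular 24-gon, circumradius r=3.5 (area = (24/2)·3.500²·sin(360°/24) = 38.05 mm²); the r=8.5 cylinder at (0, 12) contributes a regular 24-gon of circumradius 8.5 (area = (24/2)·8.500²·sin(360°/24) = 224.40 mm²); Subtracting the remaining from the first: starting from the r=4 sphere (39.63 mm²), the r=3.5 cylinder at (0, 3) partially overlaps it — only the 18.40 mm² overlap (of its 38.05 mm²) is removed, clipping the outline; the r=8.5 cylinder at (0, 12) misses the remaining region (no effect) — area = 21.23 mm². Overall, the cross-section is a single solid region. Net area = 21.23 mm².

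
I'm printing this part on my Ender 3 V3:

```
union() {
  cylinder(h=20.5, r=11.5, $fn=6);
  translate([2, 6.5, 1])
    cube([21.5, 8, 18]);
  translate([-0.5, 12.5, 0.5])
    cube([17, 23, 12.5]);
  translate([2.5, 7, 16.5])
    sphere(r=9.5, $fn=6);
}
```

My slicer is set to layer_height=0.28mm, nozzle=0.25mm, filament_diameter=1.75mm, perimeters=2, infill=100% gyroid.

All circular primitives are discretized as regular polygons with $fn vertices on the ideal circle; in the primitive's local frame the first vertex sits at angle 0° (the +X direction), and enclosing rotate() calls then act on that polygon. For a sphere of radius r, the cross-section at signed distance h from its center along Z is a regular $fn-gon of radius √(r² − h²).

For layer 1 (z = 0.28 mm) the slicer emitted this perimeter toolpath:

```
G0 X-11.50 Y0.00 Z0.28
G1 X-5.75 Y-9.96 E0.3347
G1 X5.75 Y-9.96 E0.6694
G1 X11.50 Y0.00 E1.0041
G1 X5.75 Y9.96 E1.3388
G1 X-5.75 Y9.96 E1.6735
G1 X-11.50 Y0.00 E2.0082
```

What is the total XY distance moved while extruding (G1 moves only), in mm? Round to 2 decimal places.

Sum the Euclidean lengths of each G1 segment: total = 69.00 mm.

69.00 mm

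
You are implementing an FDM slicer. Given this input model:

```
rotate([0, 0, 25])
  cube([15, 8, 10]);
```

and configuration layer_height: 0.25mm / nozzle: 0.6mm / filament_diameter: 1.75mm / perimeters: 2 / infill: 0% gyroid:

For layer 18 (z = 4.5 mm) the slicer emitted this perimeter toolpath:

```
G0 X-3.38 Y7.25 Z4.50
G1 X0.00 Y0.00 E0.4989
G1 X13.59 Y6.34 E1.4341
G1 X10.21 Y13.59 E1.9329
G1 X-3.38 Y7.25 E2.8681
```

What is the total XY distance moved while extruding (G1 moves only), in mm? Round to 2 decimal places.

45.99 mm

Sum the Euclidean lengths of each G1 segment: total = 45.99 mm.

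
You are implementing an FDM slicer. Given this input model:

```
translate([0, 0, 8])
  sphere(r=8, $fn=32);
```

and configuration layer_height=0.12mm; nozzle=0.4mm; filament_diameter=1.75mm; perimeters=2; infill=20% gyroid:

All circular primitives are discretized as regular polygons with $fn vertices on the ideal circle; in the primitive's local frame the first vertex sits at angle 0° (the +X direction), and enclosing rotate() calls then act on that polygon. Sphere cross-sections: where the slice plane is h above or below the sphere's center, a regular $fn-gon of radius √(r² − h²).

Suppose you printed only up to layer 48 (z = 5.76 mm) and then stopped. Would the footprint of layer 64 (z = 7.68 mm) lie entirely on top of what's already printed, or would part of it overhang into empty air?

Compare the two slices. At z = 5.76: the r=8 sphere contributes a regular 32-gon of circumradius √(8²−2.24²) = 7.680 (area = (32/2)·7.680²·sin(360°/32) = 184.11 mm²). At z = 7.68: the r=8 sphere slices to a regular 32-gon of circumradius 7.994 (√(r²−h²) with h=0.32 from center) (area = (32/2)·7.994²·sin(360°/32) = 199.45 mm²). Checking containment: at z = 7.68 the cross-section extends beyond the z = 5.76 cross-section by about 15.34 mm².

part overhangs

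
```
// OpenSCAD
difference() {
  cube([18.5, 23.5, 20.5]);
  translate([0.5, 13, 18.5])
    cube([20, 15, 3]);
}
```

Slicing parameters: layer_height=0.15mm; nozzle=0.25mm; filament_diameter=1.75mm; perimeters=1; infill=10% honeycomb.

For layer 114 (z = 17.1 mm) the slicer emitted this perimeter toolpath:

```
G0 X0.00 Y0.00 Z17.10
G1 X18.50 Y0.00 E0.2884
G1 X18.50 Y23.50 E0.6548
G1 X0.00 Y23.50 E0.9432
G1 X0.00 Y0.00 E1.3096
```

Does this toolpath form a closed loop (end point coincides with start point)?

yes

Start point (G0): (0.00, 0.00). End point (last G1): the path returns to the start — closed.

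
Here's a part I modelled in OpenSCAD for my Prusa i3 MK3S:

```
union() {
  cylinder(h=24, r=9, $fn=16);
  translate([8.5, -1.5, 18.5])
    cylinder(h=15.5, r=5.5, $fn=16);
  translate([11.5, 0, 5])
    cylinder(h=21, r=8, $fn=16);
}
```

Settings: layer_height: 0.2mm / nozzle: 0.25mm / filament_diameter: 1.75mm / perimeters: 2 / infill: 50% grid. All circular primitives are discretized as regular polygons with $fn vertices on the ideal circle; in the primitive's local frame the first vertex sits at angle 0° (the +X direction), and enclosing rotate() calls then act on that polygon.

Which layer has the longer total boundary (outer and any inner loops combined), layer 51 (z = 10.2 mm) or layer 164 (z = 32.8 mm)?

layer 51 (z = 10.2 mm)

Layer 51 (z = 10.2): the cylinder: section is a regular 16-gon, circumradius r=9 (perimeter = 2·16·9.000·sin(180°/16) = 56.19 mm); the cylinder at (8.5, -1.5) is not intersected at this z (z outside [18.5, 34]); the r=8 cylinder at (11.5, 0) contributes a regular 16-gon of circumradius 8 (perimeter = 2·16·8.000·sin(180°/16) = 49.94 mm); Taking the union: the regions partially overlap (shared area 44.49 mm²), so the edge portions inside another operand are dropped and the merged outline is re-measured after clipping — boundary = 78.54 mm. So its perimeter = 78.54 mm. Layer 164 (z = 32.8): the cylinder is not intersected at this z (z outside [0, 24]); the r=5.5 cylinder at (8.5, -1.5) gives a regular 16-gon of circumradius 5.5 (constant along its height) (perimeter = 2·16·5.500·sin(180°/16) = 34.34 mm); the cylinder at (11.5, 0) is not intersected at this z (z outside [5, 26]); Combining (union): only the r=5.5 cylinder at (8.5, -1.5) is present, so the union is just that shape — boundary = 34.34 mm. So its perimeter = 34.34 mm. Layer 51 is larger (78.54 vs 34.34 mm).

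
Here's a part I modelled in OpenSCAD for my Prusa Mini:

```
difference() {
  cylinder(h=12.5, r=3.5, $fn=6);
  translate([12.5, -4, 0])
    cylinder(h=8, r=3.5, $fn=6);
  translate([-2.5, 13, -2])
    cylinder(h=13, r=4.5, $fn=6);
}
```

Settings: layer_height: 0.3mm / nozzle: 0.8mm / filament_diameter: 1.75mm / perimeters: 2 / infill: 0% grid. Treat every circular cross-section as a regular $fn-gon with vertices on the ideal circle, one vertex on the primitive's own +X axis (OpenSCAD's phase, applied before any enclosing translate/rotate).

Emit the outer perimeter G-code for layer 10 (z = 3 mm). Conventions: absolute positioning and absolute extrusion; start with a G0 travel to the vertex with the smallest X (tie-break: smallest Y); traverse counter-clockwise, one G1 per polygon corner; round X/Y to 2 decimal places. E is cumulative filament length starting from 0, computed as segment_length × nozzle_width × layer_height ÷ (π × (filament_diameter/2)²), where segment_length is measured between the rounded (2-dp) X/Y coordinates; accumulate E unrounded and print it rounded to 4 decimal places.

At z = 3 mm: the r=3.5 cylinder gives a regular 6-gon of circumradius 3.5 (constant along its height); the r=3.5 cylinder at (12.5, -4) contributes a regular 6-gon of circumradius 3.5; the r=4.5 cylinder at (-2.5, 13) contributes a regular 6-gon of circumradius 4.5; After the difference (first − rest): starting from the r=3.5 cylinder, the r=3.5 cylinder at (12.5, -4) misses the remaining region (no effect); the r=4.5 cylinder at (-2.5, 13) misses the remaining region (no effect) — 1 connected region. The outline is a single polygon with 6 vertices. Extrusion per mm of travel: 0.8 × 0.3 / (π × 0.875²) = 0.099780. Accumulating E over each segment gives final E = 2.0950.

G0 X-3.50 Y0.00 Z3.00
G1 X-1.75 Y-3.03 E0.3491
G1 X1.75 Y-3.03 E0.6984
G1 X3.50 Y0.00 E1.0475
G1 X1.75 Y3.03 E1.3966
G1 X-1.75 Y3.03 E1.7459
G1 X-3.50 Y0.00 E2.0950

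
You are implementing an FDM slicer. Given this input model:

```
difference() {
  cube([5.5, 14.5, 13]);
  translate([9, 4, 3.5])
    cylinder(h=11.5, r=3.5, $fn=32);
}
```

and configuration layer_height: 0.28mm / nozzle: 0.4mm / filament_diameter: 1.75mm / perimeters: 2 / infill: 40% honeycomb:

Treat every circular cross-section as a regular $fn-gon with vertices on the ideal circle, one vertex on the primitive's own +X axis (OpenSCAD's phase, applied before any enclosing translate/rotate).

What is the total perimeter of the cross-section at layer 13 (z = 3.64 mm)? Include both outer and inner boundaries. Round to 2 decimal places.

At z = 3.64 mm: the cube (footprint 5.5×14.5) is included at this height (perimeter 40.00 mm); the cylinder at (9, 4): section is a regular 32-gon, circumradius r=3.5 (perimeter = 2·32·3.500·sin(180°/32) = 21.96 mm); Subtracting the remaining from the first: starting from the 5.5×14.5 cube, the r=3.5 cylinder at (9, 4) misses the remaining region (no effect) — boundary = 40.00 mm. Overall, the cross-section is a single solid region. Total boundary length (outer) = 40.00 mm.

40.00 mm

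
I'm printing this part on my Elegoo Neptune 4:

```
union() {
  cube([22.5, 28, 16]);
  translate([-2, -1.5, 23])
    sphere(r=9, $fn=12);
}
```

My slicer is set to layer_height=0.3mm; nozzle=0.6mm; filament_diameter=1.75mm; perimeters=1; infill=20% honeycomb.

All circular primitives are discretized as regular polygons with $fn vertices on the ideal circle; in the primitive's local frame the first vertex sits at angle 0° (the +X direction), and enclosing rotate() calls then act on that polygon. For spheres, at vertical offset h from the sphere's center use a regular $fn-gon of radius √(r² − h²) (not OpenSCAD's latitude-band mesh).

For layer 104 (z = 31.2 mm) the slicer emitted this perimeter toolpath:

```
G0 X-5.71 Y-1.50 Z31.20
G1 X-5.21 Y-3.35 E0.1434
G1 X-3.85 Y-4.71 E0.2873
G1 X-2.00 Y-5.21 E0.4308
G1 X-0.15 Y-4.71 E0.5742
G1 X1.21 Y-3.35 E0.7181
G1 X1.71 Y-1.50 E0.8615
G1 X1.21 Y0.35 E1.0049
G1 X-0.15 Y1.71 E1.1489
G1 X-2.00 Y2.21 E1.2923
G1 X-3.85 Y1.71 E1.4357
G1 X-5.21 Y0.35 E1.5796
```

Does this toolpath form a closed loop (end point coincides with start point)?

Start point (G0): (-5.71, -1.50). End point (last G1): the path does not return to the start — open.

no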